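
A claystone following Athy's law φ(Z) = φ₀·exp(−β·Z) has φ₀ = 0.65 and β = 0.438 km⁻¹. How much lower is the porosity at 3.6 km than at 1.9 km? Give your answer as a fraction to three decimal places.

φ(1.9) = 0.65·e^(−0.438×1.9) = 0.2828
φ(3.6) = 0.65·e^(−0.438×3.6) = 0.1343
Δφ = 0.2828 − 0.1343 = 0.1485

0.148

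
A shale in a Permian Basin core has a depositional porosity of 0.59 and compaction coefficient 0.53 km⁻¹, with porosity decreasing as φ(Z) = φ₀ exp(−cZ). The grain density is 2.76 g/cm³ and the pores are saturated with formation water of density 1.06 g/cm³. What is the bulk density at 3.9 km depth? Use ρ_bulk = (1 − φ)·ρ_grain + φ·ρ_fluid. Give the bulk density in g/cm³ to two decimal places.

2.63 g/cm³

Porosity at depth: φ = 0.59·exp(−0.53×3.9) = 0.59×0.1266 = 0.0747
Bulk density: ρ_b = (1−φ)ρ_g + φ·ρ_f = 0.9253×2.76 + 0.0747×1.06
       = 2.554 + 0.079 = 2.633 g/cm³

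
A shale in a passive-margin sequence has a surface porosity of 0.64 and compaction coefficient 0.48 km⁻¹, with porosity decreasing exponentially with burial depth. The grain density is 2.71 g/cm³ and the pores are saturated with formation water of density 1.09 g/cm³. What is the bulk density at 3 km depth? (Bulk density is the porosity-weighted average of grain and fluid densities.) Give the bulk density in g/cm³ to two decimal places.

2.46 g/cm³

Porosity at depth: φ = 0.64·exp(−0.48×3) = 0.64×0.2369 = 0.1516
Bulk density: ρ_b = (1−φ)ρ_g + φ·ρ_f = 0.8484×2.71 + 0.1516×1.09
       = 2.299 + 0.165 = 2.464 g/cm³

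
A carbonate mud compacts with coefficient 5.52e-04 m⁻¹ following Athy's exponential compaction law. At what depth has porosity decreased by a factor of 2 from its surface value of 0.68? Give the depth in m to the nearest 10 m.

1260 m

Working in km (1 km = 1000 m; β in km⁻¹ = β in m⁻¹ × 1000):
phi/phi₀ = 1/2 ⇒ exp(−β·d) = 1/2 ⇒ d = ln(2) / β
d = 0.6931 / 0.552 = 1.256 km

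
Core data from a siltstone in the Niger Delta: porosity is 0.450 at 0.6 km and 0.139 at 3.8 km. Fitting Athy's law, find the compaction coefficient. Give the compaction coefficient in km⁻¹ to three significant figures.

0.367 km⁻¹

Athy: φ(z) = φ₀ e^(−kz) ⇒ φ₁/φ₂ = e^{k(z₂−z₁)} ⇒ k = ln(φ₁/φ₂)/(z₂−z₁)
k = ln(0.45/0.139) / (3.8 − 0.6) = ln(3.237) / 3.2 = 1.1748 / 3.2 = 0.3671 km⁻¹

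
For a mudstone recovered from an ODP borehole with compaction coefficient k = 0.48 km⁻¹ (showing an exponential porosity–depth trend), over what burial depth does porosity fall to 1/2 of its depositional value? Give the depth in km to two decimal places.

1.44 km

n/n₀ = 1/2 ⇒ exp(−k·d) = 1/2 ⇒ d = ln(2) / k
d = 0.6931 / 0.48 = 1.444 km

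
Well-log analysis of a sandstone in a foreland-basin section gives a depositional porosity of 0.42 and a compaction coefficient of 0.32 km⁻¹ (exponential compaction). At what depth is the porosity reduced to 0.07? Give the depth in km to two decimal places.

5.60 km

Invert Athy's law: Z = ln(phi₀/phi) / β
Z = ln(0.42/0.07) / 0.32 = ln(6) / 0.32 = 1.7918 / 0.32 = 5.599 km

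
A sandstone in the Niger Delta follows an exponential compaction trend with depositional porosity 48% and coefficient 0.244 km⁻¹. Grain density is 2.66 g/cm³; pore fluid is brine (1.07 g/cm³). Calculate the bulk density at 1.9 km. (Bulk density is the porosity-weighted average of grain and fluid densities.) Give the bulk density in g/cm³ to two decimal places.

2.18 g/cm³

Porosity at depth: phi = 0.48·exp(−0.244×1.9) = 0.48×0.6290 = 0.3019
Bulk density: ρ_b = (1−phi)ρ_g + phi·ρ_f = 0.6981×2.66 + 0.3019×1.07
       = 1.857 + 0.323 = 2.180 g/cm³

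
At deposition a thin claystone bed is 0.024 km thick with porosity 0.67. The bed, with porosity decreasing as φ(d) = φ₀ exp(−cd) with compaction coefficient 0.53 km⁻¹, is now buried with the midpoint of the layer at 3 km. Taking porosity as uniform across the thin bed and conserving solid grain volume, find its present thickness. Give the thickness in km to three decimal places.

0.009 km

Porosity at 3 km: φ = 0.67·exp(−0.53×3) = 0.1366
Solid-volume conservation: h(1−φ) = h₀(1−φ₀) ⇒ h = h₀·(1−φ₀)/(1−φ)
h = 0.024 × (1 − 0.67)/(1 − 0.1366) = 0.024 × 0.3822 = 0.0092 km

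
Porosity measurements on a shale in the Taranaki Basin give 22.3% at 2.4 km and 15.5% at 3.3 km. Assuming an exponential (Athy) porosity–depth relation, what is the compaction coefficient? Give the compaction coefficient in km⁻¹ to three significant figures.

Athy: n(Z) = n₀ e^(−kZ) ⇒ n₁/n₂ = e^{k(Z₂−Z₁)} ⇒ k = ln(n₁/n₂)/(Z₂−Z₁)
k = ln(0.223/0.155) / (3.3 − 2.4) = ln(1.439) / 0.9 = 0.3637 / 0.9 = 0.4042 km⁻¹

0.404 km⁻¹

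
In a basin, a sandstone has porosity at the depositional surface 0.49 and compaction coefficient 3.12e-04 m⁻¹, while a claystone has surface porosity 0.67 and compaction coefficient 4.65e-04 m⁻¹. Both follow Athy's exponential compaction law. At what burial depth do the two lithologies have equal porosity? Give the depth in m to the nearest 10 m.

Working in km (1 km = 1000 m; β in km⁻¹ = β in m⁻¹ × 1000):
Set φ₀ₐ e^(−βₐd) = φ₀ᵦ e^(−βᵦd) ⇒ ln(φ₀ₐ/φ₀ᵦ) = (βₐ − βᵦ)·d
d = ln(0.49/0.67) / (0.312 − 0.465) = -0.3129 / -0.153 = 2.045 km

2040 m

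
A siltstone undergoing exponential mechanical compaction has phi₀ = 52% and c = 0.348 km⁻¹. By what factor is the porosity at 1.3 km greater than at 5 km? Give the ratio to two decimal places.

3.62

phi(d₁)/phi(d₂) = e^(−c·d₁)/e^(−c·d₂) = e^{c(d₂−d₁)}
= exp(0.348 × 3.7) = exp(1.288) = 3.6241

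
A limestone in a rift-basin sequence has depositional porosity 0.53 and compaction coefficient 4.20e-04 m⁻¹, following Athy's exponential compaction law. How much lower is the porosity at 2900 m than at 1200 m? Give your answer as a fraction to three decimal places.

0.163

Working in km (1 km = 1000 m; β in km⁻¹ = β in m⁻¹ × 1000):
φ(1.2) = 0.53·e^(−0.42×1.2) = 0.3202
φ(2.9) = 0.53·e^(−0.42×2.9) = 0.1568
Δφ = 0.3202 − 0.1568 = 0.1634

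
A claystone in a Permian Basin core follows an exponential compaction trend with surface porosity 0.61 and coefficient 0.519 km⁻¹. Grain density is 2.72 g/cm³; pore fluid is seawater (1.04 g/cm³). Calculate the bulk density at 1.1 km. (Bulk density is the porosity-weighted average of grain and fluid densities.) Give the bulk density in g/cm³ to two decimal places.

Porosity at depth: phi = 0.61·exp(−0.519×1.1) = 0.61×0.5650 = 0.3447
Bulk density: ρ_b = (1−phi)ρ_g + phi·ρ_f = 0.6553×2.72 + 0.3447×1.04
       = 1.783 + 0.358 = 2.141 g/cm³

2.14 g/cm³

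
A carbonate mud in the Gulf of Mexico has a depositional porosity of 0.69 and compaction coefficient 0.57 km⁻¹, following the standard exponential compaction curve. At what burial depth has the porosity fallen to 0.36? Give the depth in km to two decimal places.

1.14 km

Invert Athy's law: Z = ln(φ₀/φ) / k
Z = ln(0.69/0.36) / 0.57 = ln(1.917) / 0.57 = 0.6506 / 0.57 = 1.141 km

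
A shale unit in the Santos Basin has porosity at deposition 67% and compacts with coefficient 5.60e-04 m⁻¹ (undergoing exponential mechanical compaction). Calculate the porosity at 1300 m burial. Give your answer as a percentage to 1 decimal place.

32.4%

Working in km (1 km = 1000 m; c in km⁻¹ = c in m⁻¹ × 1000):
φ = φ₀·exp(−c·d) = 0.67 × exp(−0.56 × 1.3) = 0.67 × exp(−0.728)
  = 0.67 × 0.4829 = 0.3235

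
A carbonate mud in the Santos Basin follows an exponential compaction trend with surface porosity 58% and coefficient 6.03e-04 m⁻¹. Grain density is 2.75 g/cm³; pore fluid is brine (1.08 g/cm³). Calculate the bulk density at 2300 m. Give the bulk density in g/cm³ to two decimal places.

Working in km (1 km = 1000 m; c in km⁻¹ = c in m⁻¹ × 1000):
Porosity at depth: phi = 0.58·exp(−0.603×2.3) = 0.58×0.2498 = 0.1449
Bulk density: ρ_b = (1−phi)ρ_g + phi·ρ_f = 0.8551×2.75 + 0.1449×1.08
       = 2.351 + 0.157 = 2.508 g/cm³

2.51 g/cm³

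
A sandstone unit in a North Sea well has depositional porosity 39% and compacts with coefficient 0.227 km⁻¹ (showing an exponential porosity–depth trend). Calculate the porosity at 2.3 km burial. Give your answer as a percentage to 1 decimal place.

23.1%

phi = phi₀·exp(−k·d) = 0.39 × exp(−0.227 × 2.3) = 0.39 × exp(−0.5221)
  = 0.39 × 0.5933 = 0.2314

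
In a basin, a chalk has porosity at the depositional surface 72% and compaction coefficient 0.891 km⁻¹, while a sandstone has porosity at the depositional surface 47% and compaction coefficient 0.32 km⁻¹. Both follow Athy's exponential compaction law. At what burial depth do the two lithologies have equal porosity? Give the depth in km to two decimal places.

0.75 km

Set phi₀ₐ e^(−βₐd) = phi₀ᵦ e^(−βᵦd) ⇒ ln(phi₀ₐ/phi₀ᵦ) = (βₐ − βᵦ)·d
d = ln(0.72/0.47) / (0.891 − 0.32) = 0.4265 / 0.571 = 0.747 km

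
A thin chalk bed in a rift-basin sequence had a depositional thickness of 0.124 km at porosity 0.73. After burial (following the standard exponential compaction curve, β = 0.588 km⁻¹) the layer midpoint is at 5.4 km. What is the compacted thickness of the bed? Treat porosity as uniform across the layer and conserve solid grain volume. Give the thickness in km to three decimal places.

0.035 km

Porosity at 5.4 km: φ = 0.73·exp(−0.588×5.4) = 0.0305
Solid-volume conservation: h(1−φ) = h₀(1−φ₀) ⇒ h = h₀·(1−φ₀)/(1−φ)
h = 0.124 × (1 − 0.73)/(1 − 0.0305) = 0.124 × 0.2785 = 0.0345 km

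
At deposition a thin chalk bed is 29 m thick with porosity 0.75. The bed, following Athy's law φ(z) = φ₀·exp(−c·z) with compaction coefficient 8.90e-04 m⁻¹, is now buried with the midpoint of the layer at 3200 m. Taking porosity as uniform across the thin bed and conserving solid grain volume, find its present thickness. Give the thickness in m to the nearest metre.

8 m

Working in km (1 km = 1000 m; c in km⁻¹ = c in m⁻¹ × 1000):
Porosity at 3.2 km: φ = 0.75·exp(−0.89×3.2) = 0.0435
Solid-volume conservation: h(1−φ) = h₀(1−φ₀) ⇒ h = h₀·(1−φ₀)/(1−φ)
h = 0.029 × (1 − 0.75)/(1 − 0.0435) = 0.029 × 0.2614 = 0.0076 km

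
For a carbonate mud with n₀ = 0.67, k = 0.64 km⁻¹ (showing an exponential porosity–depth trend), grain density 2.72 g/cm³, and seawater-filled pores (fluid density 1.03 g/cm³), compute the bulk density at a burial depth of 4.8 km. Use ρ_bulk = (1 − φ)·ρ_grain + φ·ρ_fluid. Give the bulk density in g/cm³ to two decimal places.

2.67 g/cm³

Porosity at depth: n = 0.67·exp(−0.64×4.8) = 0.67×0.0463 = 0.0310
Bulk density: ρ_b = (1−n)ρ_g + n·ρ_f = 0.9690×2.72 + 0.0310×1.03
       = 2.636 + 0.032 = 2.668 g/cm³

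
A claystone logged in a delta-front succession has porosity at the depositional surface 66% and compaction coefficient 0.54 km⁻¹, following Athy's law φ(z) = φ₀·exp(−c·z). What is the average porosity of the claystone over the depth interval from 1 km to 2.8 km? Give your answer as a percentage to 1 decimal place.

⟨φ⟩ = (1/(z₂−z₁)) ∫ φ₀ e^(−cz) dz = φ₀·(e^(−c·z₁) − e^(−c·z₂)) / (c·(z₂−z₁))
e^(−0.54×1) = 0.5827; e^(−0.54×2.8) = 0.2205
⟨φ⟩ = 0.66 × (0.5827 − 0.2205) / (0.54 × 1.8) = 0.66 × 0.3727 = 0.2460

24.6%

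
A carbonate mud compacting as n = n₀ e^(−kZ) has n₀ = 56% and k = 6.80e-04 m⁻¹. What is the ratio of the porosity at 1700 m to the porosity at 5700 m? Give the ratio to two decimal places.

Working in km (1 km = 1000 m; k in km⁻¹ = k in m⁻¹ × 1000):
n(Z₁)/n(Z₂) = e^(−k·Z₁)/e^(−k·Z₂) = e^{k(Z₂−Z₁)}
= exp(0.68 × 4) = exp(2.72) = 15.1803

15.18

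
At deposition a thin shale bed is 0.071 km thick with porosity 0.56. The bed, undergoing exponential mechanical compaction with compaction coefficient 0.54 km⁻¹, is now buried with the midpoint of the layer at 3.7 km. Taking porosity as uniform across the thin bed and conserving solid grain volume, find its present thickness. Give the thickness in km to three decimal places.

Porosity at 3.7 km: n = 0.56·exp(−0.54×3.7) = 0.0759
Solid-volume conservation: h(1−n) = h₀(1−n₀) ⇒ h = h₀·(1−n₀)/(1−n)
h = 0.071 × (1 − 0.56)/(1 − 0.0759) = 0.071 × 0.4762 = 0.0338 km

0.034 km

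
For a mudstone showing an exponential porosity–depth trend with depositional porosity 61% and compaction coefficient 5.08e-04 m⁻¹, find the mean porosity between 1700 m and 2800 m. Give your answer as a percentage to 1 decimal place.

Working in km (1 km = 1000 m; k in km⁻¹ = k in m⁻¹ × 1000):
⟨n⟩ = (1/(Z₂−Z₁)) ∫ n₀ e^(−kZ) dZ = n₀·(e^(−k·Z₁) − e^(−k·Z₂)) / (k·(Z₂−Z₁))
e^(−0.508×1.7) = 0.4216; e^(−0.508×2.8) = 0.2411
⟨n⟩ = 0.61 × (0.4216 − 0.2411) / (0.508 × 1.1) = 0.61 × 0.3230 = 0.1970

19.7%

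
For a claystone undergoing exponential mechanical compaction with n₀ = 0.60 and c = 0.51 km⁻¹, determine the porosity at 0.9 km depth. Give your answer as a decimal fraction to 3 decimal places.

n = n₀·exp(−c·d) = 0.6 × exp(−0.51 × 0.9) = 0.6 × exp(−0.459)
  = 0.6 × 0.6319 = 0.3791

0.379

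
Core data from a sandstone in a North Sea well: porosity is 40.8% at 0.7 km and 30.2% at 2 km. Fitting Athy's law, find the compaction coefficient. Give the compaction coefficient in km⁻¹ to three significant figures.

0.231 km⁻¹

Athy: φ(z) = φ₀ e^(−cz) ⇒ φ₁/φ₂ = e^{c(z₂−z₁)} ⇒ c = ln(φ₁/φ₂)/(z₂−z₁)
c = ln(0.408/0.302) / (2 − 0.7) = ln(1.351) / 1.3 = 0.3008 / 1.3 = 0.2314 km⁻¹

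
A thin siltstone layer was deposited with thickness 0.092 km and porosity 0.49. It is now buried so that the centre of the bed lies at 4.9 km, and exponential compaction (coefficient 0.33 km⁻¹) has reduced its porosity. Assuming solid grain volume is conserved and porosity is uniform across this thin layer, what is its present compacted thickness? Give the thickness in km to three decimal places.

0.052 km

Porosity at 4.9 km: n = 0.49·exp(−0.33×4.9) = 0.0973
Solid-volume conservation: h(1−n) = h₀(1−n₀) ⇒ h = h₀·(1−n₀)/(1−n)
h = 0.092 × (1 − 0.49)/(1 − 0.0973) = 0.092 × 0.5649 = 0.0520 km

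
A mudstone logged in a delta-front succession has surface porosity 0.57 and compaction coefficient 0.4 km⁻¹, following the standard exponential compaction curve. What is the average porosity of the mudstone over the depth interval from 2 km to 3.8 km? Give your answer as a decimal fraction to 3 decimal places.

0.183

⟨n⟩ = (1/(d₂−d₁)) ∫ n₀ e^(−cd) dd = n₀·(e^(−c·d₁) − e^(−c·d₂)) / (c·(d₂−d₁))
e^(−0.4×2) = 0.4493; e^(−0.4×3.8) = 0.2187
⟨n⟩ = 0.57 × (0.4493 − 0.2187) / (0.4 × 1.8) = 0.57 × 0.3203 = 0.1826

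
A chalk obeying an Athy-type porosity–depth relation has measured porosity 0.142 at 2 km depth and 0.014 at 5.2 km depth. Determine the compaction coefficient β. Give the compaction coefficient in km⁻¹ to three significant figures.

Athy: φ(d) = φ₀ e^(−βd) ⇒ φ₁/φ₂ = e^{β(d₂−d₁)} ⇒ β = ln(φ₁/φ₂)/(d₂−d₁)
β = ln(0.142/0.014) / (5.2 − 2) = ln(10.14) / 3.2 = 2.3168 / 3.2 = 0.724 km⁻¹

0.724 km⁻¹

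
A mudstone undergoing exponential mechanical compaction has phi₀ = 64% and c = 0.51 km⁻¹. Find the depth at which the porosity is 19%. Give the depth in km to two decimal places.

Invert Athy's law: d = ln(phi₀/phi) / c
d = ln(0.64/0.19) / 0.51 = ln(3.368) / 0.51 = 1.2144 / 0.51 = 2.381 km

2.38 km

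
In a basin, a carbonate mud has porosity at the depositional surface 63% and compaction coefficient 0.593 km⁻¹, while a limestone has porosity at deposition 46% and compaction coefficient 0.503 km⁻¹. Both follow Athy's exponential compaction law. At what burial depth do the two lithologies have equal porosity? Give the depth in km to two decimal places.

3.49 km

Set phi₀ₐ e^(−kₐd) = phi₀ᵦ e^(−kᵦd) ⇒ ln(phi₀ₐ/phi₀ᵦ) = (kₐ − kᵦ)·d
d = ln(0.63/0.46) / (0.593 − 0.503) = 0.3145 / 0.09 = 3.494 km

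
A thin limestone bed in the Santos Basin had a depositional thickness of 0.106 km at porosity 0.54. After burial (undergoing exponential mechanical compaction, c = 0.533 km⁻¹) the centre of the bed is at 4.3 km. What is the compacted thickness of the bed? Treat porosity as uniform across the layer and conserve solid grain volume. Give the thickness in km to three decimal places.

0.052 km

Porosity at 4.3 km: n = 0.54·exp(−0.533×4.3) = 0.0546
Solid-volume conservation: h(1−n) = h₀(1−n₀) ⇒ h = h₀·(1−n₀)/(1−n)
h = 0.106 × (1 − 0.54)/(1 − 0.0546) = 0.106 × 0.4866 = 0.0516 km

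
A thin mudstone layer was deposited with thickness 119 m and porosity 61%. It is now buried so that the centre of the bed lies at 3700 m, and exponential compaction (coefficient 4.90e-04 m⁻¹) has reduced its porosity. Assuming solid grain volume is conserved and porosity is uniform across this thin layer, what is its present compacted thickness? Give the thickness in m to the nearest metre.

Working in km (1 km = 1000 m; c in km⁻¹ = c in m⁻¹ × 1000):
Porosity at 3.7 km: φ = 0.61·exp(−0.49×3.7) = 0.0995
Solid-volume conservation: h(1−φ) = h₀(1−φ₀) ⇒ h = h₀·(1−φ₀)/(1−φ)
h = 0.119 × (1 − 0.61)/(1 − 0.0995) = 0.119 × 0.4331 = 0.0515 km

52 m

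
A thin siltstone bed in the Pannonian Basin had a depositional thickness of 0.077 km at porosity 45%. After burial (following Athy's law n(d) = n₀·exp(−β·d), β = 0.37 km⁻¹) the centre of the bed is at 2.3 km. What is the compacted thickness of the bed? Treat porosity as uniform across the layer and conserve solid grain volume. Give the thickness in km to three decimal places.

0.052 km

Porosity at 2.3 km: n = 0.45·exp(−0.37×2.3) = 0.1921
Solid-volume conservation: h(1−n) = h₀(1−n₀) ⇒ h = h₀·(1−n₀)/(1−n)
h = 0.077 × (1 − 0.45)/(1 − 0.1921) = 0.077 × 0.6808 = 0.0524 km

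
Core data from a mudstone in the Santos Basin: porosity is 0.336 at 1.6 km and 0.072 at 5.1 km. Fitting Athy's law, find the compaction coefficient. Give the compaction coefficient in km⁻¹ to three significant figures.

0.440 km⁻¹

Athy: n(z) = n₀ e^(−βz) ⇒ n₁/n₂ = e^{β(z₂−z₁)} ⇒ β = ln(n₁/n₂)/(z₂−z₁)
β = ln(0.336/0.072) / (5.1 − 1.6) = ln(4.667) / 3.5 = 1.5404 / 3.5 = 0.4401 km⁻¹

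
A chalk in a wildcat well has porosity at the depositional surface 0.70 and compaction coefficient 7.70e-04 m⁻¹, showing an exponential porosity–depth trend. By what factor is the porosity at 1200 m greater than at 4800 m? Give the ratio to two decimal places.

Working in km (1 km = 1000 m; c in km⁻¹ = c in m⁻¹ × 1000):
n(z₁)/n(z₂) = e^(−c·z₁)/e^(−c·z₂) = e^{c(z₂−z₁)}
= exp(0.77 × 3.6) = exp(2.772) = 15.9906

15.99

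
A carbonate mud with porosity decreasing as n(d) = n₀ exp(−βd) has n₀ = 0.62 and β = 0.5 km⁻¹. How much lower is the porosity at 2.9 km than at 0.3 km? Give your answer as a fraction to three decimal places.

n(0.3) = 0.62·e^(−0.5×0.3) = 0.5336
n(2.9) = 0.62·e^(−0.5×2.9) = 0.1454
Δn = 0.5336 − 0.1454 = 0.3882

0.388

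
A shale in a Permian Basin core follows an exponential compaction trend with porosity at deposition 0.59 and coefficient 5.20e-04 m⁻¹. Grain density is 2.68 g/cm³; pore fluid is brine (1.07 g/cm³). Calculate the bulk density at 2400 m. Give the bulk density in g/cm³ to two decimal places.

Working in km (1 km = 1000 m; k in km⁻¹ = k in m⁻¹ × 1000):
Porosity at depth: phi = 0.59·exp(−0.52×2.4) = 0.59×0.2871 = 0.1694
Bulk density: ρ_b = (1−phi)ρ_g + phi·ρ_f = 0.8306×2.68 + 0.1694×1.07
       = 2.226 + 0.181 = 2.407 g/cm³

2.41 g/cm³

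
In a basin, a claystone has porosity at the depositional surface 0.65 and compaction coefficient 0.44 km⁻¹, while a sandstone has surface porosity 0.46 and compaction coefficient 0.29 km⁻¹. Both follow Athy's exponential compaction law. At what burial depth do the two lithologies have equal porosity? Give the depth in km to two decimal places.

Set phi₀ₐ e^(−kₐz) = phi₀ᵦ e^(−kᵦz) ⇒ ln(phi₀ₐ/phi₀ᵦ) = (kₐ − kᵦ)·z
z = ln(0.65/0.46) / (0.44 − 0.29) = 0.3457 / 0.15 = 2.305 km

2.30 km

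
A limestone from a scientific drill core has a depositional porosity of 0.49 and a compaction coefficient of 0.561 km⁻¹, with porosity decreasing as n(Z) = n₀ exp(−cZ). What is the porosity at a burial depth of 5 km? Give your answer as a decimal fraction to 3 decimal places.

n = n₀·exp(−c·Z) = 0.49 × exp(−0.561 × 5) = 0.49 × exp(−2.805)
  = 0.49 × 0.0605 = 0.0296

0.030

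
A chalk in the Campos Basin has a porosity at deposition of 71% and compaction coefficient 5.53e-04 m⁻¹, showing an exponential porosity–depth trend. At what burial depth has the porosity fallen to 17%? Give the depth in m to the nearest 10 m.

2580 m

Working in km (1 km = 1000 m; c in km⁻¹ = c in m⁻¹ × 1000):
Invert Athy's law: z = ln(n₀/n) / c
z = ln(0.71/0.17) / 0.553 = ln(4.176) / 0.553 = 1.4295 / 0.553 = 2.585 km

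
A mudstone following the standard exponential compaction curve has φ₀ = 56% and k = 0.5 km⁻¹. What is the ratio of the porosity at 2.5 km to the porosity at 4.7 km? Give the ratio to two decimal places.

φ(d₁)/φ(d₂) = e^(−k·d₁)/e^(−k·d₂) = e^{k(d₂−d₁)}
= exp(0.5 × 2.2) = exp(1.1) = 3.0042

3.00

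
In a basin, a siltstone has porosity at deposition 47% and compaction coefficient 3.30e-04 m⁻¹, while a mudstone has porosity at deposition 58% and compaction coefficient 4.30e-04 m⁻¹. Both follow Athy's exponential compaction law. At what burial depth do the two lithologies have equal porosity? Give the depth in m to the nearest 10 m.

Working in km (1 km = 1000 m; β in km⁻¹ = β in m⁻¹ × 1000):
Set φ₀ₐ e^(−βₐZ) = φ₀ᵦ e^(−βᵦZ) ⇒ ln(φ₀ₐ/φ₀ᵦ) = (βₐ − βᵦ)·Z
Z = ln(0.47/0.58) / (0.33 − 0.43) = -0.2103 / -0.1 = 2.103 km

2100 m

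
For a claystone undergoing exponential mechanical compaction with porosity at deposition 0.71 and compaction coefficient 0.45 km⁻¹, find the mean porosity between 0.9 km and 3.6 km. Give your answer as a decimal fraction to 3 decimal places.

⟨n⟩ = (1/(z₂−z₁)) ∫ n₀ e^(−cz) dz = n₀·(e^(−c·z₁) − e^(−c·z₂)) / (c·(z₂−z₁))
e^(−0.45×0.9) = 0.6670; e^(−0.45×3.6) = 0.1979
⟨n⟩ = 0.71 × (0.6670 − 0.1979) / (0.45 × 2.7) = 0.71 × 0.3861 = 0.2741

0.274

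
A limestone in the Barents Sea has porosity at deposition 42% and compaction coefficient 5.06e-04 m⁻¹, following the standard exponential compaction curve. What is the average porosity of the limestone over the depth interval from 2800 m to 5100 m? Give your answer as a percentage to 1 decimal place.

Working in km (1 km = 1000 m; k in km⁻¹ = k in m⁻¹ × 1000):
⟨φ⟩ = (1/(z₂−z₁)) ∫ φ₀ e^(−kz) dz = φ₀·(e^(−k·z₁) − e^(−k·z₂)) / (k·(z₂−z₁))
e^(−0.506×2.8) = 0.2425; e^(−0.506×5.1) = 0.0757
⟨φ⟩ = 0.42 × (0.2425 − 0.0757) / (0.506 × 2.3) = 0.42 × 0.1433 = 0.0602

6.0%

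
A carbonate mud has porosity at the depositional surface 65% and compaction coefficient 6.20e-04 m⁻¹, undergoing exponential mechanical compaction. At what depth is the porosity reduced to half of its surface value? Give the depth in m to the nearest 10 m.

1120 m

Working in km (1 km = 1000 m; β in km⁻¹ = β in m⁻¹ × 1000):
phi/phi₀ = 1/2 ⇒ exp(−β·d) = 1/2 ⇒ d = ln(2) / β
d = 0.6931 / 0.62 = 1.118 km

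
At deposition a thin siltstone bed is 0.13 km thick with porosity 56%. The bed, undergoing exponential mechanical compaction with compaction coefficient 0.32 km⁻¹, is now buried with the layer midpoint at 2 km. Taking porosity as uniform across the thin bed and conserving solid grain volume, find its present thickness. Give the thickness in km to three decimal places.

0.081 km

Porosity at 2 km: n = 0.56·exp(−0.32×2) = 0.2953
Solid-volume conservation: h(1−n) = h₀(1−n₀) ⇒ h = h₀·(1−n₀)/(1−n)
h = 0.13 × (1 − 0.56)/(1 − 0.2953) = 0.13 × 0.6244 = 0.0812 km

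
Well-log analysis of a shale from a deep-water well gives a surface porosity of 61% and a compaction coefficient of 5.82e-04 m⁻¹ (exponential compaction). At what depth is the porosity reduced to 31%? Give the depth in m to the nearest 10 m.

Working in km (1 km = 1000 m; c in km⁻¹ = c in m⁻¹ × 1000):
Invert Athy's law: z = ln(n₀/n) / c
z = ln(0.61/0.31) / 0.582 = ln(1.968) / 0.582 = 0.6769 / 0.582 = 1.163 km

1160 m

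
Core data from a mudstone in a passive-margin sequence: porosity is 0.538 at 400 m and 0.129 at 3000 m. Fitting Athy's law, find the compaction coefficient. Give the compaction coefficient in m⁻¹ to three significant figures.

0.000549 m⁻¹

Working in km (1 km = 1000 m; c in km⁻¹ = c in m⁻¹ × 1000):
Athy: φ(Z) = φ₀ e^(−cZ) ⇒ φ₁/φ₂ = e^{c(Z₂−Z₁)} ⇒ c = ln(φ₁/φ₂)/(Z₂−Z₁)
c = ln(0.538/0.129) / (3 − 0.4) = ln(4.171) / 2.6 = 1.4280 / 2.6 = 0.5492 km⁻¹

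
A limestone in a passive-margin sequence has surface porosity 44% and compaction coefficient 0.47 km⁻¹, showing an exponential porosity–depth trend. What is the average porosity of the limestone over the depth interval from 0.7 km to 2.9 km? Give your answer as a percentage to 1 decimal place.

⟨phi⟩ = (1/(Z₂−Z₁)) ∫ phi₀ e^(−cZ) dZ = phi₀·(e^(−c·Z₁) − e^(−c·Z₂)) / (c·(Z₂−Z₁))
e^(−0.47×0.7) = 0.7196; e^(−0.47×2.9) = 0.2559
⟨phi⟩ = 0.44 × (0.7196 − 0.2559) / (0.47 × 2.2) = 0.44 × 0.4485 = 0.1973

19.7%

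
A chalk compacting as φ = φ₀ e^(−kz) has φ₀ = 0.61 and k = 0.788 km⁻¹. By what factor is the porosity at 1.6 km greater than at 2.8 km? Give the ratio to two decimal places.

2.57

φ(z₁)/φ(z₂) = e^(−k·z₁)/e^(−k·z₂) = e^{k(z₂−z₁)}
= exp(0.788 × 1.2) = exp(0.9456) = 2.5744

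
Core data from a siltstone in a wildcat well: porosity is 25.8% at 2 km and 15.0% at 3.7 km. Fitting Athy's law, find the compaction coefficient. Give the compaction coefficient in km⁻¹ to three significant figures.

0.319 km⁻¹

Athy: n(z) = n₀ e^(−kz) ⇒ n₁/n₂ = e^{k(z₂−z₁)} ⇒ k = ln(n₁/n₂)/(z₂−z₁)
k = ln(0.258/0.15) / (3.7 − 2) = ln(1.72) / 1.7 = 0.5423 / 1.7 = 0.319 km⁻¹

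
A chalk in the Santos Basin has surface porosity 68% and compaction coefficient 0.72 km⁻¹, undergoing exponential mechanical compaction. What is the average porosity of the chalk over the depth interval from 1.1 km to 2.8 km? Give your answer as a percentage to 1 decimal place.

⟨phi⟩ = (1/(Z₂−Z₁)) ∫ phi₀ e^(−kZ) dZ = phi₀·(e^(−k·Z₁) − e^(−k·Z₂)) / (k·(Z₂−Z₁))
e^(−0.72×1.1) = 0.4529; e^(−0.72×2.8) = 0.1332
⟨phi⟩ = 0.68 × (0.4529 − 0.1332) / (0.72 × 1.7) = 0.68 × 0.2612 = 0.1776

17.8%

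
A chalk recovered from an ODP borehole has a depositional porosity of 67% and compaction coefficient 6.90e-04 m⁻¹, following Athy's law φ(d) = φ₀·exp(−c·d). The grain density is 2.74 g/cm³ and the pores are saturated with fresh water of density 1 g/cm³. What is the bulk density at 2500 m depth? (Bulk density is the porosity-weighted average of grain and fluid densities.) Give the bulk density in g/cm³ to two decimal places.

2.53 g/cm³

Working in km (1 km = 1000 m; c in km⁻¹ = c in m⁻¹ × 1000):
Porosity at depth: φ = 0.67·exp(−0.69×2.5) = 0.67×0.1782 = 0.1194
Bulk density: ρ_b = (1−φ)ρ_g + φ·ρ_f = 0.8806×2.74 + 0.1194×1
       = 2.413 + 0.119 = 2.532 g/cm³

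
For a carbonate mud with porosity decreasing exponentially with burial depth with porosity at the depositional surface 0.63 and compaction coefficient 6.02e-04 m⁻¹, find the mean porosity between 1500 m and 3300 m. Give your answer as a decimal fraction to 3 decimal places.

0.156

Working in km (1 km = 1000 m; β in km⁻¹ = β in m⁻¹ × 1000):
⟨φ⟩ = (1/(Z₂−Z₁)) ∫ φ₀ e^(−βZ) dZ = φ₀·(e^(−β·Z₁) − e^(−β·Z₂)) / (β·(Z₂−Z₁))
e^(−0.602×1.5) = 0.4054; e^(−0.602×3.3) = 0.1372
⟨φ⟩ = 0.63 × (0.4054 − 0.1372) / (0.602 × 1.8) = 0.63 × 0.2475 = 0.1559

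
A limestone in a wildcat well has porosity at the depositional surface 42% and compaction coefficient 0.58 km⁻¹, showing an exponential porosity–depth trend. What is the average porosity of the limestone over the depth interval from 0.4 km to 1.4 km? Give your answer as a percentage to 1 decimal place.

25.3%

⟨n⟩ = (1/(d₂−d₁)) ∫ n₀ e^(−βd) dd = n₀·(e^(−β·d₁) − e^(−β·d₂)) / (β·(d₂−d₁))
e^(−0.58×0.4) = 0.7929; e^(−0.58×1.4) = 0.4440
⟨n⟩ = 0.42 × (0.7929 − 0.4440) / (0.58 × 1) = 0.42 × 0.6017 = 0.2527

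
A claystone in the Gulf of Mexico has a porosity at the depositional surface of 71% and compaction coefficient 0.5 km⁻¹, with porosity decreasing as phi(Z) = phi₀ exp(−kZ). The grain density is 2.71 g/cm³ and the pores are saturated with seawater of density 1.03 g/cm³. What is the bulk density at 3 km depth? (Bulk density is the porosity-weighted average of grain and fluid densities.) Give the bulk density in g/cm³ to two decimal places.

2.44 g/cm³

Porosity at depth: phi = 0.71·exp(−0.5×3) = 0.71×0.2231 = 0.1584
Bulk density: ρ_b = (1−phi)ρ_g + phi·ρ_f = 0.8416×2.71 + 0.1584×1.03
       = 2.281 + 0.163 = 2.444 g/cm³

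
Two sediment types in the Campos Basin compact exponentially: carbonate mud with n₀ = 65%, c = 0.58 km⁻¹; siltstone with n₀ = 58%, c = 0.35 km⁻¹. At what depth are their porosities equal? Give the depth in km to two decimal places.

Set n₀ₐ e^(−cₐz) = n₀ᵦ e^(−cᵦz) ⇒ ln(n₀ₐ/n₀ᵦ) = (cₐ − cᵦ)·z
z = ln(0.65/0.58) / (0.58 − 0.35) = 0.1139 / 0.23 = 0.495 km

0.50 km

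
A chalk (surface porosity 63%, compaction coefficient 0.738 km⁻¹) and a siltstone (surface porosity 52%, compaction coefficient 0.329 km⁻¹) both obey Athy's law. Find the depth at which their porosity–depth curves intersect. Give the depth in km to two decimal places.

0.47 km

Set phi₀ₐ e^(−kₐZ) = phi₀ᵦ e^(−kᵦZ) ⇒ ln(phi₀ₐ/phi₀ᵦ) = (kₐ − kᵦ)·Z
Z = ln(0.63/0.52) / (0.738 − 0.329) = 0.1919 / 0.409 = 0.469 km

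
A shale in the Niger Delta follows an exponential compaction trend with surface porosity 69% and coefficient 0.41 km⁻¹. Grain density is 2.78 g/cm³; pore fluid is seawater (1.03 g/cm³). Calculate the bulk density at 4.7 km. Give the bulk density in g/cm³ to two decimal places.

Porosity at depth: n = 0.69·exp(−0.41×4.7) = 0.69×0.1456 = 0.1005
Bulk density: ρ_b = (1−n)ρ_g + n·ρ_f = 0.8995×2.78 + 0.1005×1.03
       = 2.501 + 0.103 = 2.604 g/cm³

2.60 g/cm³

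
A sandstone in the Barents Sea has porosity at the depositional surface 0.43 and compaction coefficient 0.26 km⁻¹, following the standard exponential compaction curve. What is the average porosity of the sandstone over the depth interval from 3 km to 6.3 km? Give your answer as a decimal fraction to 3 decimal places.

⟨phi⟩ = (1/(z₂−z₁)) ∫ phi₀ e^(−kz) dz = phi₀·(e^(−k·z₁) − e^(−k·z₂)) / (k·(z₂−z₁))
e^(−0.26×3) = 0.4584; e^(−0.26×6.3) = 0.1944
⟨phi⟩ = 0.43 × (0.4584 − 0.1944) / (0.26 × 3.3) = 0.43 × 0.3077 = 0.1323

0.132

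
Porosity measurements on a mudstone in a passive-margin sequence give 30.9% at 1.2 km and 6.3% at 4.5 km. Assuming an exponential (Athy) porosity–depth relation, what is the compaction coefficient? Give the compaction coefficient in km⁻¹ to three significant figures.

0.482 km⁻¹

Athy: n(z) = n₀ e^(−kz) ⇒ n₁/n₂ = e^{k(z₂−z₁)} ⇒ k = ln(n₁/n₂)/(z₂−z₁)
k = ln(0.309/0.063) / (4.5 − 1.2) = ln(4.905) / 3.3 = 1.5902 / 3.3 = 0.4819 km⁻¹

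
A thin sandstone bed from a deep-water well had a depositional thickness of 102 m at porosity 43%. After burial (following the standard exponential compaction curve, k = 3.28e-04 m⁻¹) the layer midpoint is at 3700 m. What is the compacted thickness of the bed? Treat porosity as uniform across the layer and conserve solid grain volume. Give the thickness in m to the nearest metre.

67 m

Working in km (1 km = 1000 m; k in km⁻¹ = k in m⁻¹ × 1000):
Porosity at 3.7 km: φ = 0.43·exp(−0.328×3.7) = 0.1278
Solid-volume conservation: h(1−φ) = h₀(1−φ₀) ⇒ h = h₀·(1−φ₀)/(1−φ)
h = 0.102 × (1 − 0.43)/(1 − 0.1278) = 0.102 × 0.6535 = 0.0667 km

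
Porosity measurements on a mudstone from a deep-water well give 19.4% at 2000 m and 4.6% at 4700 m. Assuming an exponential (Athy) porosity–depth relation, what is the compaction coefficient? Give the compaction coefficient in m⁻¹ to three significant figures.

Working in km (1 km = 1000 m; β in km⁻¹ = β in m⁻¹ × 1000):
Athy: phi(z) = phi₀ e^(−βz) ⇒ phi₁/phi₂ = e^{β(z₂−z₁)} ⇒ β = ln(phi₁/phi₂)/(z₂−z₁)
β = ln(0.194/0.046) / (4.7 − 2) = ln(4.217) / 2.7 = 1.4392 / 2.7 = 0.533 km⁻¹

0.000533 m⁻¹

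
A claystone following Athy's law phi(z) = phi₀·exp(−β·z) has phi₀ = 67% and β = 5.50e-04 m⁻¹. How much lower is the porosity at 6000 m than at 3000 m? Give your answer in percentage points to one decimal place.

10.4 percentage points

Working in km (1 km = 1000 m; β in km⁻¹ = β in m⁻¹ × 1000):
phi(3) = 0.67·e^(−0.55×3) = 0.1287
phi(6) = 0.67·e^(−0.55×6) = 0.0247
Δphi = 0.1287 − 0.0247 = 0.1040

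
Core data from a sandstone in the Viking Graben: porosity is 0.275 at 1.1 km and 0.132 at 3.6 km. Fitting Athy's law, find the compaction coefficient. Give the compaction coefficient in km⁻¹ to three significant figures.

0.294 km⁻¹

Athy: φ(z) = φ₀ e^(−cz) ⇒ φ₁/φ₂ = e^{c(z₂−z₁)} ⇒ c = ln(φ₁/φ₂)/(z₂−z₁)
c = ln(0.275/0.132) / (3.6 − 1.1) = ln(2.083) / 2.5 = 0.7340 / 2.5 = 0.2936 km⁻¹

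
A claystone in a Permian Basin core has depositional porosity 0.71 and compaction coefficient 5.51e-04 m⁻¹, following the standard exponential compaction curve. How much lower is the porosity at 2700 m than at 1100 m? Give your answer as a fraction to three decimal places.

Working in km (1 km = 1000 m; β in km⁻¹ = β in m⁻¹ × 1000):
φ(1.1) = 0.71·e^(−0.551×1.1) = 0.3873
φ(2.7) = 0.71·e^(−0.551×2.7) = 0.1604
Δφ = 0.3873 − 0.1604 = 0.2269

0.227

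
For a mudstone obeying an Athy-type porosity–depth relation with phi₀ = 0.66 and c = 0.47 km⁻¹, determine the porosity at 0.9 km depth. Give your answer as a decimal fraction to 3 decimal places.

phi = phi₀·exp(−c·d) = 0.66 × exp(−0.47 × 0.9) = 0.66 × exp(−0.423)
  = 0.66 × 0.6551 = 0.4324

0.432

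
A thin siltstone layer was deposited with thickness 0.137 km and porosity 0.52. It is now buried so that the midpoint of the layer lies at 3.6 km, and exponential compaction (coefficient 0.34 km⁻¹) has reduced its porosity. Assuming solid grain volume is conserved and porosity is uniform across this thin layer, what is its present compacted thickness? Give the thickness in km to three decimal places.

Porosity at 3.6 km: n = 0.52·exp(−0.34×3.6) = 0.1529
Solid-volume conservation: h(1−n) = h₀(1−n₀) ⇒ h = h₀·(1−n₀)/(1−n)
h = 0.137 × (1 − 0.52)/(1 − 0.1529) = 0.137 × 0.5666 = 0.0776 km

0.078 km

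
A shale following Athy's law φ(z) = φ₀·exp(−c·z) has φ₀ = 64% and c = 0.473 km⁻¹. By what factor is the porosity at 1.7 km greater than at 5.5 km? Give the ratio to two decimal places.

6.03

φ(z₁)/φ(z₂) = e^(−c·z₁)/e^(−c·z₂) = e^{c(z₂−z₁)}
= exp(0.473 × 3.8) = exp(1.797) = 6.0339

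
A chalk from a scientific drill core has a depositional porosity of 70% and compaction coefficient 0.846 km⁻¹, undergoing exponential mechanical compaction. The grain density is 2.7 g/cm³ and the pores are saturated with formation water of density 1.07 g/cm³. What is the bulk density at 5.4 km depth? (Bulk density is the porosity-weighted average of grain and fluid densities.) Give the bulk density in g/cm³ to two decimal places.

Porosity at depth: φ = 0.7·exp(−0.846×5.4) = 0.7×0.0104 = 0.0073
Bulk density: ρ_b = (1−φ)ρ_g + φ·ρ_f = 0.9927×2.7 + 0.0073×1.07
       = 2.680 + 0.008 = 2.688 g/cm³

2.69 g/cm³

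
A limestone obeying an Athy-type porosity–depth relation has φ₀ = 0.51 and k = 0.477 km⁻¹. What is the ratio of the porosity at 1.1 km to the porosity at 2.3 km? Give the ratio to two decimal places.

1.77

φ(z₁)/φ(z₂) = e^(−k·z₁)/e^(−k·z₂) = e^{k(z₂−z₁)}
= exp(0.477 × 1.2) = exp(0.5724) = 1.7725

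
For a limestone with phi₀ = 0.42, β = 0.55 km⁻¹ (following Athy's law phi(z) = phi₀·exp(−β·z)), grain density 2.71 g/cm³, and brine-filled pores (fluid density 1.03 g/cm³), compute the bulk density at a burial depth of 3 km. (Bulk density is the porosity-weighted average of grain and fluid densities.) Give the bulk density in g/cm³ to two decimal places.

2.57 g/cm³

Porosity at depth: phi = 0.42·exp(−0.55×3) = 0.42×0.1920 = 0.0807
Bulk density: ρ_b = (1−phi)ρ_g + phi·ρ_f = 0.9193×2.71 + 0.0807×1.03
       = 2.491 + 0.083 = 2.574 g/cm³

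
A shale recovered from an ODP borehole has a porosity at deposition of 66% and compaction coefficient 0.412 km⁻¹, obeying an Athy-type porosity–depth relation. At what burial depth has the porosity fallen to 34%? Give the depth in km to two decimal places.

1.61 km

Invert Athy's law: z = ln(φ₀/φ) / k
z = ln(0.66/0.34) / 0.412 = ln(1.941) / 0.412 = 0.6633 / 0.412 = 1.610 km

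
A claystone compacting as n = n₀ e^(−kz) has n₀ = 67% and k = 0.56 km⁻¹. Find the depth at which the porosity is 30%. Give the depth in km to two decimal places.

Invert Athy's law: z = ln(n₀/n) / k
z = ln(0.67/0.3) / 0.56 = ln(2.233) / 0.56 = 0.8035 / 0.56 = 1.435 km

1.43 km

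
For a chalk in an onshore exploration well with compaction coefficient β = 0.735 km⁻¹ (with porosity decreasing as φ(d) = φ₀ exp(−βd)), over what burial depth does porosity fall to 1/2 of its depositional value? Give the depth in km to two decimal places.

0.94 km

φ/φ₀ = 1/2 ⇒ exp(−β·d) = 1/2 ⇒ d = ln(2) / β
d = 0.6931 / 0.735 = 0.943 km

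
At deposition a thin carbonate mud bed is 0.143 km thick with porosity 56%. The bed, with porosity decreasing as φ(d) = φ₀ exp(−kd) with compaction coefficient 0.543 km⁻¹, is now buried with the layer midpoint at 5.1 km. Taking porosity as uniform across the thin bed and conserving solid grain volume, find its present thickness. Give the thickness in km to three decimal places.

0.065 km

Porosity at 5.1 km: φ = 0.56·exp(−0.543×5.1) = 0.0351
Solid-volume conservation: h(1−φ) = h₀(1−φ₀) ⇒ h = h₀·(1−φ₀)/(1−φ)
h = 0.143 × (1 − 0.56)/(1 − 0.0351) = 0.143 × 0.4560 = 0.0652 km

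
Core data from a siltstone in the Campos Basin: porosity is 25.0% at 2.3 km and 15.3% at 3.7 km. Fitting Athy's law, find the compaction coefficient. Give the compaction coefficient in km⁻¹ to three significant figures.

Athy: n(z) = n₀ e^(−kz) ⇒ n₁/n₂ = e^{k(z₂−z₁)} ⇒ k = ln(n₁/n₂)/(z₂−z₁)
k = ln(0.25/0.153) / (3.7 − 2.3) = ln(1.634) / 1.4 = 0.4910 / 1.4 = 0.3507 km⁻¹

0.351 km⁻¹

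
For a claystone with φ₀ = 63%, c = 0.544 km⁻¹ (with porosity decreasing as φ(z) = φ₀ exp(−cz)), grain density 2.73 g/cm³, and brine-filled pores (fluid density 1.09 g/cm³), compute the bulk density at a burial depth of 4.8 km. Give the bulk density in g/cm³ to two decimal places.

2.65 g/cm³

Porosity at depth: φ = 0.63·exp(−0.544×4.8) = 0.63×0.0734 = 0.0463
Bulk density: ρ_b = (1−φ)ρ_g + φ·ρ_f = 0.9537×2.73 + 0.0463×1.09
       = 2.604 + 0.050 = 2.654 g/cm³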